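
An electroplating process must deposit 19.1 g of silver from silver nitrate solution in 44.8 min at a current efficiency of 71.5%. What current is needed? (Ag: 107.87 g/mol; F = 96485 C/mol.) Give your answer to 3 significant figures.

8.89 A

n(Ag) = 19.1 / 107.87 = 0.1771 mol
Ag⁺ + e⁻ → Ag, so n(e⁻) = 0.1771 mol
Q = 0.1771 × 96485 / 0.715 = 23900 C
I = Q / t = 23900 / 2688 s = 8.89 A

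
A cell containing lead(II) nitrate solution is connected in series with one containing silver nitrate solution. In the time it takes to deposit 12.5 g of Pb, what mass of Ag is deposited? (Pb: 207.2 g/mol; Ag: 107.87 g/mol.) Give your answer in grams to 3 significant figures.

n(Pb) = 12.5 / 207.2 = 0.06033 mol
Pb²⁺ + 2e⁻ → Pb, so n(e⁻) = 2 × 0.06033 = 0.1207 mol
Same current for the same time ⇒ same n(e⁻) = 0.1207 mol in both cells.
Ag⁺ + e⁻ → Ag, so n(Ag) = 0.1207 mol
m(Ag) = 0.1207 × 107.87 = 13.0 g

13.0 g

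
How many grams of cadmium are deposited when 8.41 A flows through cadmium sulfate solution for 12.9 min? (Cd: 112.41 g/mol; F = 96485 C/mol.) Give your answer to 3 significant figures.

Q = It = 8.41 × 774 = 6509 C
n(e⁻) = Q/F = 6509/96485 = 0.06746 mol
Cd²⁺ + 2e⁻ → Cd, so n(Cd) = 0.06746 / 2 = 0.03373 mol
m = 0.03373 × 112.41 = 3.79 g

3.79 g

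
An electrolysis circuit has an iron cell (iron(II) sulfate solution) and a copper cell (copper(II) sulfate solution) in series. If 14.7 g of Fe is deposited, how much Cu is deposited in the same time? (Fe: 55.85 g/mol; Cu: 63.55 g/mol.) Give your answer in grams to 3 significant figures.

n(Fe) = 14.7 / 55.85 = 0.2632 mol
Fe²⁺ + 2e⁻ → Fe, so n(e⁻) = 2 × 0.2632 = 0.5264 mol
The cells are in series, so the same charge (and hence the same n(e⁻) = 0.5264 mol) passes through both.
Cu²⁺ + 2e⁻ → Cu, so n(Cu) = 0.5264 / 2 = 0.2632 mol
m(Cu) = 0.2632 × 63.55 = 16.7 g

16.7 g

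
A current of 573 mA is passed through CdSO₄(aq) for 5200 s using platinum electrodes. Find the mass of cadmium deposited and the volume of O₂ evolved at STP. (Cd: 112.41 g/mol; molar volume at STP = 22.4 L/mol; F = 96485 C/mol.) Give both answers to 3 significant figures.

Q = 0.573 × 5200 = 2980 C; n(e⁻) = 2980 / 96485 = 0.03089 mol
Cathode: Cd²⁺ + 2e⁻ → Cd → n(Cd) = 0.03089/2 = 0.01545 mol → 1.74 g
Anode: 2H₂O → O₂ + 4H⁺ + 4e⁻ → n(O₂) = 0.03089/4 = 0.007723 mol → 0.173 L

1.74 g Cd; 0.173 L O₂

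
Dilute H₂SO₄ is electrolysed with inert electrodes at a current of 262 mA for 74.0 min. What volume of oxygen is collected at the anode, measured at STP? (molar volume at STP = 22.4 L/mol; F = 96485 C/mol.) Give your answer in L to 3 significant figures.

Q = 0.262 A × 4440 s = 1163 C
Moles of electrons = 1163 / 96485 = 0.01205 mol
2H₂O → O₂ + 4H⁺ + 4e⁻, so n(O₂) = 0.01205 / 4 = 0.003013 mol
V = 0.003013 × 22.4 = 0.06749 L

0.0675 L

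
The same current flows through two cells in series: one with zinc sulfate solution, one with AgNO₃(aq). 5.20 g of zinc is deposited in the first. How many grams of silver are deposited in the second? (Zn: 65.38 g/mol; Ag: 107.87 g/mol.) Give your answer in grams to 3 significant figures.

n(Zn) = 5.20 / 65.38 = 0.07954 mol
Zn²⁺ + 2e⁻ → Zn, so n(e⁻) = 2 × 0.07954 = 0.1591 mol
The cells are in series, so the same charge (and hence the same n(e⁻) = 0.1591 mol) passes through both.
Ag⁺ + e⁻ → Ag, so n(Ag) = 0.1591 mol
m(Ag) = 0.1591 × 107.87 = 17.2 g

17.2 g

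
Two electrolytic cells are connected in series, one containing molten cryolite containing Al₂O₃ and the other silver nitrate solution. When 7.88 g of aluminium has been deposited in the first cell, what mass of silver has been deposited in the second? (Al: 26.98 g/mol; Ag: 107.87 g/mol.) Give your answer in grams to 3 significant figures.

n(Al) = 7.88 / 26.98 = 0.2921 mol
Al³⁺ + 3e⁻ → Al, so n(e⁻) = 3 × 0.2921 = 0.8763 mol
The cells are in series, so the same charge (and hence the same n(e⁻) = 0.8763 mol) passes through both.
Ag⁺ + e⁻ → Ag, so n(Ag) = 0.8763 mol
m(Ag) = 0.8763 × 107.87 = 94.5 g

94.5 g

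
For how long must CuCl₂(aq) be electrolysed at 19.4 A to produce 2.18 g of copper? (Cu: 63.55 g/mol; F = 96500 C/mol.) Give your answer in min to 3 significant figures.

5.69 min

n(Cu) = 2.18 / 63.55 = 0.03430 mol
Cu²⁺ + 2e⁻ → Cu, so n(e⁻) = 2 × 0.03430 = 0.06860 mol
Q = 0.06860 × 96500 = 6620 C
t = Q / I = 6620 / 19.4 = 341.2 s = 5.69 min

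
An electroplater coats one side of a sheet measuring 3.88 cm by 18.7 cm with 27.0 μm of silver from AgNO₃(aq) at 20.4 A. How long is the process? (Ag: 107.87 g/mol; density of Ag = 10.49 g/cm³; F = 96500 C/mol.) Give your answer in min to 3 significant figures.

1.50 min

Plated area = 3.88 × 18.7 = 72.56 cm²
Volume = 72.56 × 27.0×10⁻⁴ cm = 0.1959 cm³
m(Ag) = 0.1959 × 10.49 = 2.055 g
n(Ag) = 2.055 / 107.87 = 0.01905 mol; n(e⁻) = 0.01905 mol
Q = 0.01905 × 96500 = 1838 C
t = 1838 / 20.4 = 90.10 s = 1.50 min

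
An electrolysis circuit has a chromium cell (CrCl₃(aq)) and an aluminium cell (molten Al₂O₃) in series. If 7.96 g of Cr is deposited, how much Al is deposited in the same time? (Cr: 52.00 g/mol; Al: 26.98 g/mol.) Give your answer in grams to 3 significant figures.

4.13 g

n(Cr) = 7.96 / 52.00 = 0.1531 mol
Cr³⁺ + 3e⁻ → Cr, so n(e⁻) = 3 × 0.1531 = 0.4593 mol
Same current for the same time ⇒ same n(e⁻) = 0.4593 mol in both cells.
Al³⁺ + 3e⁻ → Al, so n(Al) = 0.4593 / 3 = 0.1531 mol
m(Al) = 0.1531 × 26.98 = 4.13 g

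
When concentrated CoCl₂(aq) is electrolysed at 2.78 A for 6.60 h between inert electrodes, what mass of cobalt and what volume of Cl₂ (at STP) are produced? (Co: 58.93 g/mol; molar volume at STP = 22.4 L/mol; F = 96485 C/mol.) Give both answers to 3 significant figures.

Q = 2.78 × 23760 = 66050 C; n(e⁻) = 66050 / 96485 = 0.6846 mol
Cathode: Co²⁺ + 2e⁻ → Co → n(Co) = 0.6846/2 = 0.3423 mol → 20.2 g
Anode: 2Cl⁻ → Cl₂ + 2e⁻ → n(Cl₂) = 0.6846/2 = 0.3423 mol → 7.67 L

20.2 g Co; 7.67 L Cl₂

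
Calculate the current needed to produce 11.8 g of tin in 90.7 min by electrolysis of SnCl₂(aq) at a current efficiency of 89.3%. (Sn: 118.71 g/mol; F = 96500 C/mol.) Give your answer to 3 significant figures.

n(Sn) = 11.8 / 118.71 = 0.09940 mol
Sn²⁺ + 2e⁻ → Sn, so n(e⁻) = 2 × 0.09940 = 0.1988 mol
Q = 0.1988 × 96500 / 0.893 = 21480 C
I = Q / t = 21480 / 5442 s = 3.95 A

3.95 A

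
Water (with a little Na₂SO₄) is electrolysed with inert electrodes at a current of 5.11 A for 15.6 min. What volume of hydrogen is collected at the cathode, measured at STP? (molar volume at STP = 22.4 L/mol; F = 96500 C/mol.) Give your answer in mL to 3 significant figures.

555 mL

Q = 5.11 A × 936 s = 4783 C
n(e⁻) = 4783 / 96500 = 0.04956 mol
2H⁺ + 2e⁻ → H₂, so n(H₂) = 0.04956 / 2 = 0.02478 mol
V = 0.02478 × 22.4 = 0.5551 L
= 555 mL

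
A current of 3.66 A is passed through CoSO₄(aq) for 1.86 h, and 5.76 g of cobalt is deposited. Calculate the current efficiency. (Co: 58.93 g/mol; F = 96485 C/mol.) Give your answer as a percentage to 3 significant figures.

77.0%

Q = 3.66 × 6696 = 24510 C
n(e⁻) = 24510 / 96485 = 0.2540 mol
Co²⁺ + 2e⁻ → Co, so theoretical n(Co) = 0.1270 mol → 7.484 g
Efficiency = 5.76 / 7.484 = 0.7696 = 77.0%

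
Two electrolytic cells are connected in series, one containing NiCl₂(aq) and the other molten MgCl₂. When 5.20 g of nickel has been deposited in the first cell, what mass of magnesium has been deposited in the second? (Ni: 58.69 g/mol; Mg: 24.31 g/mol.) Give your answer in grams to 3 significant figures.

2.15 g

n(Ni) = 5.20 / 58.69 = 0.08860 mol
Ni²⁺ + 2e⁻ → Ni, so n(e⁻) = 2 × 0.08860 = 0.1772 mol
In series, the same 0.1772 mol of electrons flows through the second cell.
Mg²⁺ + 2e⁻ → Mg, so n(Mg) = 0.1772 / 2 = 0.08860 mol
m(Mg) = 0.08860 × 24.31 = 2.15 g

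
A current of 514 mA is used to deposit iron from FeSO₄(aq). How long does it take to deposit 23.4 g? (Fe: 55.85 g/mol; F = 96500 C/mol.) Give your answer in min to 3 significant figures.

n(Fe) = 23.4 / 55.85 = 0.4190 mol
Fe²⁺ + 2e⁻ → Fe, so n(e⁻) = 2 × 0.4190 = 0.8380 mol
Q = 0.8380 × 96500 = 80870 C
t = Q / I = 80870 / 0.514 = 1.573×10^5 s = 2620 min

2620 min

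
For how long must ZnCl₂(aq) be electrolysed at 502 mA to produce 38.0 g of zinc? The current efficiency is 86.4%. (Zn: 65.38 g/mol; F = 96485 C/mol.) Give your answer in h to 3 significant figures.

71.8 h

n(Zn) = 38.0 / 65.38 = 0.5812 mol
Zn²⁺ + 2e⁻ → Zn, so n(e⁻) = 2 × 0.5812 = 1.162 mol
Q = 1.162 × 96485 / 0.864 = 1.298×10^5 C
t = Q / I = 1.298×10^5 / 0.502 = 2.586×10^5 s = 71.8 h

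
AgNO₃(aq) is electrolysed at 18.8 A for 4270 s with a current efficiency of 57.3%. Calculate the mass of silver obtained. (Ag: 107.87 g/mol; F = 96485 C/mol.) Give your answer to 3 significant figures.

51.4 g

Q = 18.8 × 4270 = 80280 C
n(e⁻) = 80280 / 96485 = 0.8320 mol
Ag⁺ + e⁻ → Ag, so theoretical m(Ag) = 0.8320 × 107.87 = 89.75 g
Actual mass = 57.3% × 89.75 = 51.4 g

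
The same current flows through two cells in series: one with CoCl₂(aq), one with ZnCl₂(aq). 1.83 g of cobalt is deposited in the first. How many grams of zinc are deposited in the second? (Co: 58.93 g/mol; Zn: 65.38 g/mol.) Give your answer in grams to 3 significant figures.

n(Co) = 1.83 / 58.93 = 0.03105 mol
Co²⁺ + 2e⁻ → Co, so n(e⁻) = 2 × 0.03105 = 0.06210 mol
In series, the same 0.06210 mol of electrons flows through the second cell.
Zn²⁺ + 2e⁻ → Zn, so n(Zn) = 0.06210 / 2 = 0.03105 mol
m(Zn) = 0.03105 × 65.38 = 2.03 g

2.03 g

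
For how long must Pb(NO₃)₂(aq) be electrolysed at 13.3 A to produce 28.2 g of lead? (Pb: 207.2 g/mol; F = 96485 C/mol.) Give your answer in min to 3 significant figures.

32.9 min

n(Pb) = 28.2 / 207.2 = 0.1361 mol
Pb²⁺ + 2e⁻ → Pb, so n(e⁻) = 2 × 0.1361 = 0.2722 mol
Q = 0.2722 × 96485 = 26260 C
t = Q / I = 26260 / 13.3 = 1974 s = 32.9 min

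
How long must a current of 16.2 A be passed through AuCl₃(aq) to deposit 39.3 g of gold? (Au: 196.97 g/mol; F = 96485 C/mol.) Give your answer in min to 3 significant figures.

59.4 min

n(Au) = 39.3 / 196.97 = 0.1995 mol
Au³⁺ + 3e⁻ → Au, so n(e⁻) = 3 × 0.1995 = 0.5985 mol
Q = 0.5985 × 96485 = 57750 C
t = Q / I = 57750 / 16.2 = 3565 s = 59.4 min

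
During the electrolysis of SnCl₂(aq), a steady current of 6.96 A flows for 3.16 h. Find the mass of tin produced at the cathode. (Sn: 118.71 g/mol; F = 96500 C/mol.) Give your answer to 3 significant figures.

48.7 g

Q = 6.96 A × 11376 s = 79180 C
n(e⁻) = Q/F = 79180/96500 = 0.8205 mol
Sn²⁺ + 2e⁻ → Sn, so n(Sn) = 0.8205 / 2 = 0.4103 mol
m = 0.4103 × 118.71 = 48.7 g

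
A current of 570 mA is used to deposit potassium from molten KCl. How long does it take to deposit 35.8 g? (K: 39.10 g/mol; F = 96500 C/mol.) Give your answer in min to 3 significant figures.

2580 min

n(K) = 35.8 / 39.10 = 0.9156 mol
K⁺ + e⁻ → K, so n(e⁻) = 0.9156 mol
Q = 0.9156 × 96500 = 88360 C
t = Q / I = 88360 / 0.570 = 1.550×10^5 s = 2580 min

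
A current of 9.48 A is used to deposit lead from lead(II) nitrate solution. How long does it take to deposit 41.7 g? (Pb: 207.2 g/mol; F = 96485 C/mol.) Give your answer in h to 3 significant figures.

1.14 h

n(Pb) = 41.7 / 207.2 = 0.2013 mol
Pb²⁺ + 2e⁻ → Pb, so n(e⁻) = 2 × 0.2013 = 0.4026 mol
Q = 0.4026 × 96485 = 38840 C
t = Q / I = 38840 / 9.48 = 4097 s = 1.14 h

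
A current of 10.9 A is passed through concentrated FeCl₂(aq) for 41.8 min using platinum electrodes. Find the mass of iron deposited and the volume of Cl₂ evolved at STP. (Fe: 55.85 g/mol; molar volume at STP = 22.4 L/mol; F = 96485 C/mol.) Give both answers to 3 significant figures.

7.91 g Fe; 3.17 L Cl₂

Q = 10.9 × 2508 = 27340 C; n(e⁻) = 27340 / 96485 = 0.2834 mol
Cathode: Fe²⁺ + 2e⁻ → Fe → n(Fe) = 0.2834/2 = 0.1417 mol → 7.91 g
Anode: 2Cl⁻ → Cl₂ + 2e⁻ → n(Cl₂) = 0.2834/2 = 0.1417 mol → 3.17 L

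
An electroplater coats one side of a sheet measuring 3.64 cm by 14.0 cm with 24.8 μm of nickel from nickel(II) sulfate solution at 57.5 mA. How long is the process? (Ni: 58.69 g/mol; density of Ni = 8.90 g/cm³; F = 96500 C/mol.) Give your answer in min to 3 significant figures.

1070 min

Plated area = 3.64 × 14.0 = 50.96 cm²
Volume = 50.96 × 24.8×10⁻⁴ cm = 0.1264 cm³
m(Ni) = 0.1264 × 8.90 = 1.125 g
n(Ni) = 1.125 / 58.69 = 0.01917 mol; n(e⁻) = 2 × 0.01917 = 0.03834 mol
Q = 0.03834 × 96500 = 3700 C
t = 3700 / 0.0575 = 64350 s = 1070 min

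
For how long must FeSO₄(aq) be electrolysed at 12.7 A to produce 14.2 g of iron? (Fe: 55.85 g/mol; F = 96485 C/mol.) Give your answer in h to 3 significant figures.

n(Fe) = 14.2 / 55.85 = 0.2543 mol
Fe²⁺ + 2e⁻ → Fe, so n(e⁻) = 2 × 0.2543 = 0.5086 mol
Q = 0.5086 × 96485 = 49070 C
t = Q / I = 49070 / 12.7 = 3864 s = 1.07 h

1.07 h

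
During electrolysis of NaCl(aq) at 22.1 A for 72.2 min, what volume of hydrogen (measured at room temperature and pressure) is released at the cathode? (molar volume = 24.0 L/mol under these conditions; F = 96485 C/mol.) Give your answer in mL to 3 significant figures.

Q = 22.1 A × 4332 s = 95740 C
n(e⁻) = Q/F = 95740/96485 = 0.9923 mol
2H⁺ + 2e⁻ → H₂, so n(H₂) = 0.9923 / 2 = 0.4962 mol
V = 0.4962 × 24.0 = 11.91 L
= 11900 mL

11900 mL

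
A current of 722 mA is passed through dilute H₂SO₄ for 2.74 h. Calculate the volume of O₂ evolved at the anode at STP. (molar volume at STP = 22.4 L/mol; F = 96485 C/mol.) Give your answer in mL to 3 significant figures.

413 mL

Charge passed = 0.722 × 9864 = 7122 C
n(e⁻) = Q/F = 7122/96485 = 0.07381 mol
2H₂O → O₂ + 4H⁺ + 4e⁻, so n(O₂) = 0.07381 / 4 = 0.01845 mol
V = 0.01845 × 22.4 = 0.4133 L
= 413 mL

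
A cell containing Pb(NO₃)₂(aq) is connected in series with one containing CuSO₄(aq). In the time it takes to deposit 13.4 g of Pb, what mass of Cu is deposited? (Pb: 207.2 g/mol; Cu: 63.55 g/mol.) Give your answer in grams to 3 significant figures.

n(Pb) = 13.4 / 207.2 = 0.06467 mol
Pb²⁺ + 2e⁻ → Pb, so n(e⁻) = 2 × 0.06467 = 0.1293 mol
The cells are in series, so the same charge (and hence the same n(e⁻) = 0.1293 mol) passes through both.
Cu²⁺ + 2e⁻ → Cu, so n(Cu) = 0.1293 / 2 = 0.06465 mol
m(Cu) = 0.06465 × 63.55 = 4.11 g

4.11 g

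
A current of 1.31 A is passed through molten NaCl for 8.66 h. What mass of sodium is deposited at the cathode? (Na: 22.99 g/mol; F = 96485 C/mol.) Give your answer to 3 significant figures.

Charge passed = 1.31 × 31176 = 40840 C
n(e⁻) = 40840 / 96485 = 0.4233 mol
Na⁺ + e⁻ → Na, so n(Na) = 0.4233 mol
m = 0.4233 × 22.99 = 9.73 g

9.73 g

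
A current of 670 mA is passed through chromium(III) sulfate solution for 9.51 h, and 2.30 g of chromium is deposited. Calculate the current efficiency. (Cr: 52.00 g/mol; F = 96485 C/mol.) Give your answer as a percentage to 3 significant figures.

Q = 0.670 × 34236 = 22940 C
n(e⁻) = 22940 / 96485 = 0.2378 mol
Cr³⁺ + 3e⁻ → Cr, so theoretical n(Cr) = 0.07927 mol → 4.122 g
Efficiency = 2.30 / 4.122 = 0.5580 = 55.8%

55.8%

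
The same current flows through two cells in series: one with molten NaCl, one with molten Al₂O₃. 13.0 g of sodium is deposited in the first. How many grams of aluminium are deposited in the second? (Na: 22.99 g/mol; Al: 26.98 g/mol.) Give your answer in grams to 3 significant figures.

n(Na) = 13.0 / 22.99 = 0.5655 mol
Na⁺ + e⁻ → Na, so n(e⁻) = 0.5655 mol
Same current for the same time ⇒ same n(e⁻) = 0.5655 mol in both cells.
Al³⁺ + 3e⁻ → Al, so n(Al) = 0.5655 / 3 = 0.1885 mol
m(Al) = 0.1885 × 26.98 = 5.09 g

5.09 g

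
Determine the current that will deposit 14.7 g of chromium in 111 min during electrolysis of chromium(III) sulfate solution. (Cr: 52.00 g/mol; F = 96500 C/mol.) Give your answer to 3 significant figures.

12.3 A

n(Cr) = 14.7 / 52.00 = 0.2827 mol
Cr³⁺ + 3e⁻ → Cr, so n(e⁻) = 3 × 0.2827 = 0.8481 mol
Q = 0.8481 × 96500 = 81840 C
I = Q / t = 81840 / 6660 s = 12.3 A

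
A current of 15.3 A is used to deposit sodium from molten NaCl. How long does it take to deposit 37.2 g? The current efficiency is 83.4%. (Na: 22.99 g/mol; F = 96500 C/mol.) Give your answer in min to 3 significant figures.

n(Na) = 37.2 / 22.99 = 1.618 mol
Na⁺ + e⁻ → Na, so n(e⁻) = 1.618 mol
Q = 1.618 × 96500 / 0.834 = 1.872×10^5 C
t = Q / I = 1.872×10^5 / 15.3 = 12240 s = 204 min

204 min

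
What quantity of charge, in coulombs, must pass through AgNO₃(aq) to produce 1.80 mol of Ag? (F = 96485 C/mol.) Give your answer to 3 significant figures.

1.74×10^5 C

Ag⁺ + e⁻ → Ag, so n(e⁻) = 1 × 1.80 = 1.800 mol
Q = 1.800 × 96485 = 1.737×10^5 C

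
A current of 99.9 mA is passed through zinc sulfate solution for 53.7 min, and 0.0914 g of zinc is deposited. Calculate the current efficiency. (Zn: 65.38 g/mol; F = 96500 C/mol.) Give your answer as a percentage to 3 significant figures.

83.8%

Q = 0.0999 × 3222 = 321.9 C
n(e⁻) = 321.9 / 96500 = 0.003336 mol
Zn²⁺ + 2e⁻ → Zn, so theoretical n(Zn) = 0.001668 mol → 0.1091 g
Efficiency = 0.0914 / 0.1091 = 0.8378 = 83.8%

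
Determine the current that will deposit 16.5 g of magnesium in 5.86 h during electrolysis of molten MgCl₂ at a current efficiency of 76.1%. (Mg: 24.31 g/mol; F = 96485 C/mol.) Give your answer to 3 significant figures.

n(Mg) = 16.5 / 24.31 = 0.6787 mol
Mg²⁺ + 2e⁻ → Mg, so n(e⁻) = 2 × 0.6787 = 1.357 mol
Q = 1.357 × 96485 / 0.761 = 1.721×10^5 C
I = Q / t = 1.721×10^5 / 21096 s = 8.16 A

8.16 A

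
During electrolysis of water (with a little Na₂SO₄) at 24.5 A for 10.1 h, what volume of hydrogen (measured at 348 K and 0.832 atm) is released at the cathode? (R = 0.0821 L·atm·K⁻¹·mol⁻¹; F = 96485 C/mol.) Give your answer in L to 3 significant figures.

Q = It = 24.5 × 36360 = 8.908×10^5 C
n(e⁻) = Q/F = 8.908×10^5/96485 = 9.233 mol
2H⁺ + 2e⁻ → H₂, so n(H₂) = 9.233 / 2 = 4.617 mol
V = nRT/P = 4.617 × 0.0821 × 348 / 0.832 = 158.5 L

159 L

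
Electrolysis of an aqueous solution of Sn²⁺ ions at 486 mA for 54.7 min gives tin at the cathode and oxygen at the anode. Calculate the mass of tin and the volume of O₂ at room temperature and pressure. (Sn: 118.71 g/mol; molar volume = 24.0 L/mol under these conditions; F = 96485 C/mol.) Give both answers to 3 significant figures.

0.981 g Sn; 0.0992 L O₂

Q = 0.486 × 3282 = 1595 C; n(e⁻) = 1595 / 96485 = 0.01653 mol
Cathode: Sn²⁺ + 2e⁻ → Sn → n(Sn) = 0.01653/2 = 0.008265 mol → 0.981 g
Anode: 2H₂O → O₂ + 4H⁺ + 4e⁻ → n(O₂) = 0.01653/4 = 0.004133 mol → 0.0992 L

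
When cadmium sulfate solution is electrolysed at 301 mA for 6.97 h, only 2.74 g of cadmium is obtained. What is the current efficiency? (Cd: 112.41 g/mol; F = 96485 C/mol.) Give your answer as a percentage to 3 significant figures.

Q = 0.301 × 25092 = 7553 C
n(e⁻) = 7553 / 96485 = 0.07828 mol
Cd²⁺ + 2e⁻ → Cd, so theoretical n(Cd) = 0.03914 mol → 4.400 g
Efficiency = 2.74 / 4.400 = 0.6227 = 62.3%

62.3%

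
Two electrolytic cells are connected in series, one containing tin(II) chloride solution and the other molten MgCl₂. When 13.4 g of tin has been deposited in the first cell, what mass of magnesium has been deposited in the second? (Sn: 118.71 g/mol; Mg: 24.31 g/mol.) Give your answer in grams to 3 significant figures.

2.74 g

n(Sn) = 13.4 / 118.71 = 0.1129 mol
Sn²⁺ + 2e⁻ → Sn, so n(e⁻) = 2 × 0.1129 = 0.2258 mol
The cells are in series, so the same charge (and hence the same n(e⁻) = 0.2258 mol) passes through both.
Mg²⁺ + 2e⁻ → Mg, so n(Mg) = 0.2258 / 2 = 0.1129 mol
m(Mg) = 0.1129 × 24.31 = 2.74 g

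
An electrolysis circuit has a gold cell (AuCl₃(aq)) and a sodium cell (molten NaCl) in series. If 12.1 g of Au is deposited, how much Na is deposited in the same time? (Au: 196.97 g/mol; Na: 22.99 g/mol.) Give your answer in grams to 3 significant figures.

4.24 g

n(Au) = 12.1 / 196.97 = 0.06143 mol
Au³⁺ + 3e⁻ → Au, so n(e⁻) = 3 × 0.06143 = 0.1843 mol
The cells are in series, so the same charge (and hence the same n(e⁻) = 0.1843 mol) passes through both.
Na⁺ + e⁻ → Na, so n(Na) = 0.1843 mol
m(Na) = 0.1843 × 22.99 = 4.24 g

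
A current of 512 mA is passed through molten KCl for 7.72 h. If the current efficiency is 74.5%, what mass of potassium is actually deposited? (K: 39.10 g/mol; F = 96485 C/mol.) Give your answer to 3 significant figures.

4.30 g

Q = 0.512 × 27792 = 14230 C
n(e⁻) = 14230 / 96485 = 0.1475 mol
K⁺ + e⁻ → K, so theoretical m(K) = 0.1475 × 39.10 = 5.767 g
Actual mass = 74.5% × 5.767 = 4.30 g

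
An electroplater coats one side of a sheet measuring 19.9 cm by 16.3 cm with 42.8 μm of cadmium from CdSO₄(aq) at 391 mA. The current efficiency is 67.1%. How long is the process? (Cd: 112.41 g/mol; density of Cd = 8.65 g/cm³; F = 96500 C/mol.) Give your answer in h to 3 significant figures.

21.8 h

Plated area = 19.9 × 16.3 = 324.4 cm²
Volume = 324.4 × 42.8×10⁻⁴ cm = 1.388 cm³
m(Cd) = 1.388 × 8.65 = 12.01 g
n(Cd) = 12.01 / 112.41 = 0.1068 mol; n(e⁻) = 2 × 0.1068 = 0.2136 mol
Q = 0.2136 × 96500 / 0.671 = 30720 C
t = 30720 / 0.391 = 78570 s = 21.8 h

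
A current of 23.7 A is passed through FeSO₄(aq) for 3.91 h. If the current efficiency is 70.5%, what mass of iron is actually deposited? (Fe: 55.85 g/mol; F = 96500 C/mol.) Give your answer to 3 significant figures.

68.1 g

Q = 23.7 × 14076 = 3.336×10^5 C
n(e⁻) = 3.336×10^5 / 96500 = 3.457 mol
Fe²⁺ + 2e⁻ → Fe, so theoretical m(Fe) = 1.729 × 55.85 = 96.56 g
Actual mass = 70.5% × 96.56 = 68.1 g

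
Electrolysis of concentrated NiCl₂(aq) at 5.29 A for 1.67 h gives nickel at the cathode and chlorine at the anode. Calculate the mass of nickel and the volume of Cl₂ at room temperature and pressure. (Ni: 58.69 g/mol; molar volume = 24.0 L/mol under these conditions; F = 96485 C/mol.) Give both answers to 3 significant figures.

9.67 g Ni; 3.96 L Cl₂

Q = 5.29 × 6012 = 31800 C; n(e⁻) = 31800 / 96485 = 0.3296 mol
Cathode: Ni²⁺ + 2e⁻ → Ni → n(Ni) = 0.3296/2 = 0.1648 mol → 9.67 g
Anode: 2Cl⁻ → Cl₂ + 2e⁻ → n(Cl₂) = 0.3296/2 = 0.1648 mol → 3.96 L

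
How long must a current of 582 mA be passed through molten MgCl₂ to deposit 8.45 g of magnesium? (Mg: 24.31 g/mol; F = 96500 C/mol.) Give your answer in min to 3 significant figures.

1920 min

n(Mg) = 8.45 / 24.31 = 0.3476 mol
Mg²⁺ + 2e⁻ → Mg, so n(e⁻) = 2 × 0.3476 = 0.6952 mol
Q = 0.6952 × 96500 = 67090 C
t = Q / I = 67090 / 0.582 = 1.153×10^5 s = 1920 min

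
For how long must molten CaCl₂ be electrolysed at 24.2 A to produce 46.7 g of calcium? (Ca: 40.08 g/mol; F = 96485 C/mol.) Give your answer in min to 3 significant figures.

n(Ca) = 46.7 / 40.08 = 1.165 mol
Ca²⁺ + 2e⁻ → Ca, so n(e⁻) = 2 × 1.165 = 2.330 mol
Q = 2.330 × 96485 = 2.248×10^5 C
t = Q / I = 2.248×10^5 / 24.2 = 9289 s = 155 min

155 min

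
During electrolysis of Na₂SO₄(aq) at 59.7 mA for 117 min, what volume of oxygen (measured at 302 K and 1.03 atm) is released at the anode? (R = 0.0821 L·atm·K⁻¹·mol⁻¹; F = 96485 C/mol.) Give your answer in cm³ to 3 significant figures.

26.1 cm³

Q = 0.0597 A × 7020 s = 419.1 C
Moles of electrons = 419.1 / 96485 = 0.004344 mol
2H₂O → O₂ + 4H⁺ + 4e⁻, so n(O₂) = 0.004344 / 4 = 0.001086 mol
V = nRT/P = 0.001086 × 0.0821 × 302 / 1.03 = 0.02614 L
= 26.1 cm³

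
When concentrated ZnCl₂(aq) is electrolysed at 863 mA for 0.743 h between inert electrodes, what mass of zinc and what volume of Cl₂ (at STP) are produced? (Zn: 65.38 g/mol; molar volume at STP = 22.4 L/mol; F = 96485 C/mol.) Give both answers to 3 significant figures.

0.782 g Zn; 0.268 L Cl₂

Q = 0.863 × 2674.8 = 2308 C; n(e⁻) = 2308 / 96485 = 0.02392 mol
Cathode: Zn²⁺ + 2e⁻ → Zn → n(Zn) = 0.02392/2 = 0.01196 mol → 0.782 g
Anode: 2Cl⁻ → Cl₂ + 2e⁻ → n(Cl₂) = 0.02392/2 = 0.01196 mol → 0.268 L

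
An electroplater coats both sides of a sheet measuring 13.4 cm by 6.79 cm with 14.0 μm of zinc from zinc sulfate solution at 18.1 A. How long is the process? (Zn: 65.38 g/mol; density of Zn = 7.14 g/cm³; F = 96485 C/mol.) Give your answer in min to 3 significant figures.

4.94 min

Plated area = 2 × 13.4 × 6.79 = 182.0 cm²
Volume = 182.0 × 14.0×10⁻⁴ cm = 0.2548 cm³
m(Zn) = 0.2548 × 7.14 = 1.819 g
n(Zn) = 1.819 / 65.38 = 0.02782 mol; n(e⁻) = 2 × 0.02782 = 0.05564 mol
Q = 0.05564 × 96485 = 5368 C
t = 5368 / 18.1 = 296.6 s = 4.94 min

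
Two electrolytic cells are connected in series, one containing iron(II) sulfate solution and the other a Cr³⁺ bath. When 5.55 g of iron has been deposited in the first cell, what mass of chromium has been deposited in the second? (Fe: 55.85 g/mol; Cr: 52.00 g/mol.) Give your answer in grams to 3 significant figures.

n(Fe) = 5.55 / 55.85 = 0.09937 mol
Fe²⁺ + 2e⁻ → Fe, so n(e⁻) = 2 × 0.09937 = 0.1987 mol
The cells are in series, so the same charge (and hence the same n(e⁻) = 0.1987 mol) passes through both.
Cr³⁺ + 3e⁻ → Cr, so n(Cr) = 0.1987 / 3 = 0.06623 mol
m(Cr) = 0.06623 × 52.00 = 3.44 g

3.44 g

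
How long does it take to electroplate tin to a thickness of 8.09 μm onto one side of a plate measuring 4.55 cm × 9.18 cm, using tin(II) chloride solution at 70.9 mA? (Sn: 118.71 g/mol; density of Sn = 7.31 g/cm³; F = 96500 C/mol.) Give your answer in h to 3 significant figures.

Plated area = 4.55 × 9.18 = 41.77 cm²
Volume = 41.77 × 8.09×10⁻⁴ cm = 0.03379 cm³
m(Sn) = 0.03379 × 7.31 = 0.2470 g
n(Sn) = 0.2470 / 118.71 = 0.002081 mol; n(e⁻) = 2 × 0.002081 = 0.004162 mol
Q = 0.004162 × 96500 = 401.6 C
t = 401.6 / 0.0709 = 5664 s = 1.57 h

1.57 h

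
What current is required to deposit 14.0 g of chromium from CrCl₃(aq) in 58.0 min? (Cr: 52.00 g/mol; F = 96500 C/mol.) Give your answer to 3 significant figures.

22.4 A

n(Cr) = 14.0 / 52.00 = 0.2692 mol
Cr³⁺ + 3e⁻ → Cr, so n(e⁻) = 3 × 0.2692 = 0.8076 mol
Q = 0.8076 × 96500 = 77930 C
I = Q / t = 77930 / 3480 s = 22.4 A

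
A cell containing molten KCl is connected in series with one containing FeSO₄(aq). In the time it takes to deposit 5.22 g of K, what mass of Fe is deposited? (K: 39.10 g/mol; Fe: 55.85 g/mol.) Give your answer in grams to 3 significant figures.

3.73 g

n(K) = 5.22 / 39.10 = 0.1335 mol
K⁺ + e⁻ → K, so n(e⁻) = 0.1335 mol
The cells are in series, so the same charge (and hence the same n(e⁻) = 0.1335 mol) passes through both.
Fe²⁺ + 2e⁻ → Fe, so n(Fe) = 0.1335 / 2 = 0.06675 mol
m(Fe) = 0.06675 × 55.85 = 3.73 g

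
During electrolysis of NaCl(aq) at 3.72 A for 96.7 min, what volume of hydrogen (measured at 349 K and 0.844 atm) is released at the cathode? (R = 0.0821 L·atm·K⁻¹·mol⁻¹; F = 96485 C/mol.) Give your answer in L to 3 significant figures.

Q = 3.72 A × 5802 s = 21580 C
Moles of electrons = 21580 / 96485 = 0.2237 mol
2H⁺ + 2e⁻ → H₂, so n(H₂) = 0.2237 / 2 = 0.1119 mol
V = nRT/P = 0.1119 × 0.0821 × 349 / 0.844 = 3.799 L

3.80 L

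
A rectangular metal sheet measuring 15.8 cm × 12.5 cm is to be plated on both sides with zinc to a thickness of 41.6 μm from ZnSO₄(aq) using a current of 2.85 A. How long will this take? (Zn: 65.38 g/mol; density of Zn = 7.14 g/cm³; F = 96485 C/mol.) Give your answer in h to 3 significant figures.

Plated area = 2 × 15.8 × 12.5 = 395.0 cm²
Volume = 395.0 × 41.6×10⁻⁴ cm = 1.643 cm³
m(Zn) = 1.643 × 7.14 = 11.73 g
n(Zn) = 11.73 / 65.38 = 0.1794 mol; n(e⁻) = 2 × 0.1794 = 0.3588 mol
Q = 0.3588 × 96485 = 34620 C
t = 34620 / 2.85 = 12150 s = 3.38 h

3.38 h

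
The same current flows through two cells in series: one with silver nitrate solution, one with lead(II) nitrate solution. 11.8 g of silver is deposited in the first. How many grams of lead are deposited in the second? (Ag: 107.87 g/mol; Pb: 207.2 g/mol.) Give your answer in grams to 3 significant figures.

11.3 g

n(Ag) = 11.8 / 107.87 = 0.1094 mol
Ag⁺ + e⁻ → Ag, so n(e⁻) = 0.1094 mol
The cells are in series, so the same charge (and hence the same n(e⁻) = 0.1094 mol) passes through both.
Pb²⁺ + 2e⁻ → Pb, so n(Pb) = 0.1094 / 2 = 0.05470 mol
m(Pb) = 0.05470 × 207.2 = 11.3 g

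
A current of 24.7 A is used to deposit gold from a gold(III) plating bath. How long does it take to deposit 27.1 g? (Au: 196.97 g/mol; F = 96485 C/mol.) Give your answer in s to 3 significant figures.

n(Au) = 27.1 / 196.97 = 0.1376 mol
Au³⁺ + 3e⁻ → Au, so n(e⁻) = 3 × 0.1376 = 0.4128 mol
Q = 0.4128 × 96485 = 39830 C
t = Q / I = 39830 / 24.7 = 1613 s

1610 s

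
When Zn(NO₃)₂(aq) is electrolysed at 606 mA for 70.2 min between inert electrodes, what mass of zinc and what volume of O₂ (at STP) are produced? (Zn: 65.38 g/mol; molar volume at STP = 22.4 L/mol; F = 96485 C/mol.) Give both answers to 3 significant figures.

Q = 0.606 × 4212 = 2552 C; n(e⁻) = 2552 / 96485 = 0.02645 mol
Cathode: Zn²⁺ + 2e⁻ → Zn → n(Zn) = 0.02645/2 = 0.01323 mol → 0.865 g
Anode: 2H₂O → O₂ + 4H⁺ + 4e⁻ → n(O₂) = 0.02645/4 = 0.006613 mol → 0.148 L

0.865 g Zn; 0.148 L O₂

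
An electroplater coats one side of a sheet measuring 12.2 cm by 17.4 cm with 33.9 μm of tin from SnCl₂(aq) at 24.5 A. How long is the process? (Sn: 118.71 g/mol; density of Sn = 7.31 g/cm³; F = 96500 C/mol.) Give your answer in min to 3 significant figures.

Plated area = 12.2 × 17.4 = 212.3 cm²
Volume = 212.3 × 33.9×10⁻⁴ cm = 0.7197 cm³
m(Sn) = 0.7197 × 7.31 = 5.261 g
n(Sn) = 5.261 / 118.71 = 0.04432 mol; n(e⁻) = 2 × 0.04432 = 0.08864 mol
Q = 0.08864 × 96500 = 8554 C
t = 8554 / 24.5 = 349.1 s = 5.82 min

5.82 min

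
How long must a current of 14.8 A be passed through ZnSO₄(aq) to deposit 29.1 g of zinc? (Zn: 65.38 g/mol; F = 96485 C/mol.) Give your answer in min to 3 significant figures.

n(Zn) = 29.1 / 65.38 = 0.4451 mol
Zn²⁺ + 2e⁻ → Zn, so n(e⁻) = 2 × 0.4451 = 0.8902 mol
Q = 0.8902 × 96485 = 85890 C
t = Q / I = 85890 / 14.8 = 5803 s = 96.7 min

96.7 min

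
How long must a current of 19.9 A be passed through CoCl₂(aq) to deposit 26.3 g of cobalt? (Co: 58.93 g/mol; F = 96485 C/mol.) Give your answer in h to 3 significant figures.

n(Co) = 26.3 / 58.93 = 0.4463 mol
Co²⁺ + 2e⁻ → Co, so n(e⁻) = 2 × 0.4463 = 0.8926 mol
Q = 0.8926 × 96485 = 86120 C
t = Q / I = 86120 / 19.9 = 4328 s = 1.20 h

1.20 h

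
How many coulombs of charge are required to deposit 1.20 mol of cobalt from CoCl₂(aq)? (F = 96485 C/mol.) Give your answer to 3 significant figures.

2.32×10^5 C

Co²⁺ + 2e⁻ → Co, so n(e⁻) = 2 × 1.20 = 2.400 mol
Q = 2.400 × 96485 = 2.316×10^5 C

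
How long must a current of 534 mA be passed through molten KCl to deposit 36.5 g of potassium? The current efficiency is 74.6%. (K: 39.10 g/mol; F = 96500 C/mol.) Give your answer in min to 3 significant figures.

n(K) = 36.5 / 39.10 = 0.9335 mol
K⁺ + e⁻ → K, so n(e⁻) = 0.9335 mol
Q = 0.9335 × 96500 / 0.746 = 1.208×10^5 C
t = Q / I = 1.208×10^5 / 0.534 = 2.262×10^5 s = 3770 min

3770 min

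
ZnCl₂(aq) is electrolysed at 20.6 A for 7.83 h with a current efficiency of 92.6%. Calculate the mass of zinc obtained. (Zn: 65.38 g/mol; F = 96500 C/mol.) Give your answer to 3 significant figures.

Q = 20.6 × 28188 = 5.807×10^5 C
n(e⁻) = 5.807×10^5 / 96500 = 6.018 mol
Zn²⁺ + 2e⁻ → Zn, so theoretical m(Zn) = 3.009 × 65.38 = 196.7 g
Actual mass = 92.6% × 196.7 = 182 g

182 g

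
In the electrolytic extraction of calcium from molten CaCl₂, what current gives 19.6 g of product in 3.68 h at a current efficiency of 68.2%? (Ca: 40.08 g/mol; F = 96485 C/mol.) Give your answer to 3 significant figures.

n(Ca) = 19.6 / 40.08 = 0.4890 mol
Ca²⁺ + 2e⁻ → Ca, so n(e⁻) = 2 × 0.4890 = 0.9780 mol
Q = 0.9780 × 96485 / 0.682 = 1.384×10^5 C
I = Q / t = 1.384×10^5 / 13248 s = 10.4 A

10.4 A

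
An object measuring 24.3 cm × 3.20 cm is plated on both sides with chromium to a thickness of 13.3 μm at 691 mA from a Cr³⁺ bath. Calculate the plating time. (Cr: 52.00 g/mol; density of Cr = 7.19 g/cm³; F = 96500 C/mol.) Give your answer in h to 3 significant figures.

3.33 h

Plated area = 2 × 24.3 × 3.20 = 155.5 cm²
Volume = 155.5 × 13.3×10⁻⁴ cm = 0.2068 cm³
m(Cr) = 0.2068 × 7.19 = 1.487 g
n(Cr) = 1.487 / 52.00 = 0.02860 mol; n(e⁻) = 3 × 0.02860 = 0.08580 mol
Q = 0.08580 × 96500 = 8280 C
t = 8280 / 0.691 = 11980 s = 3.33 h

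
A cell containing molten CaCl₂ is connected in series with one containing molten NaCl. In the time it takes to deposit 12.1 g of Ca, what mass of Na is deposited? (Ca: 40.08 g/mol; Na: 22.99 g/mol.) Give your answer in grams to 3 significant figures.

13.9 g

n(Ca) = 12.1 / 40.08 = 0.3019 mol
Ca²⁺ + 2e⁻ → Ca, so n(e⁻) = 2 × 0.3019 = 0.6038 mol
Same current for the same time ⇒ same n(e⁻) = 0.6038 mol in both cells.
Na⁺ + e⁻ → Na, so n(Na) = 0.6038 mol
m(Na) = 0.6038 × 22.99 = 13.9 g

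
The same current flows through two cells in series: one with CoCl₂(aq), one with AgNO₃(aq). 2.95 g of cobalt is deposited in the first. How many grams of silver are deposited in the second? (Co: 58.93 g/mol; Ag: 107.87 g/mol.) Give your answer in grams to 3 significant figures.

n(Co) = 2.95 / 58.93 = 0.05006 mol
Co²⁺ + 2e⁻ → Co, so n(e⁻) = 2 × 0.05006 = 0.1001 mol
Same current for the same time ⇒ same n(e⁻) = 0.1001 mol in both cells.
Ag⁺ + e⁻ → Ag, so n(Ag) = 0.1001 mol
m(Ag) = 0.1001 × 107.87 = 10.8 g

10.8 g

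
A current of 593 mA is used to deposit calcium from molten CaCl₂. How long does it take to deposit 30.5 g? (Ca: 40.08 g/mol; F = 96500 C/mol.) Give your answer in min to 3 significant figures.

4130 min

n(Ca) = 30.5 / 40.08 = 0.7610 mol
Ca²⁺ + 2e⁻ → Ca, so n(e⁻) = 2 × 0.7610 = 1.522 mol
Q = 1.522 × 96500 = 1.469×10^5 C
t = Q / I = 1.469×10^5 / 0.593 = 2.477×10^5 s = 4130 min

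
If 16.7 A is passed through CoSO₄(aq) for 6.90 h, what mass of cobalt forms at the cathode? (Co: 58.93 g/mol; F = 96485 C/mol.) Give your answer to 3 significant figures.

127 g

Q = 16.7 A × 24840 s = 4.148×10^5 C
n(e⁻) = 4.148×10^5 / 96485 = 4.299 mol
Co²⁺ + 2e⁻ → Co, so n(Co) = 4.299 / 2 = 2.150 mol
m = 2.150 × 58.93 = 127 g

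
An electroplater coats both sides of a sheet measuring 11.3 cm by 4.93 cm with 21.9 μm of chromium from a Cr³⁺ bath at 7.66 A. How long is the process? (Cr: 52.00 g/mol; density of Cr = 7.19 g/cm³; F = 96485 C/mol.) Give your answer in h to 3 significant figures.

0.354 h

Plated area = 2 × 11.3 × 4.93 = 111.4 cm²
Volume = 111.4 × 21.9×10⁻⁴ cm = 0.2440 cm³
m(Cr) = 0.2440 × 7.19 = 1.754 g
n(Cr) = 1.754 / 52.00 = 0.03373 mol; n(e⁻) = 3 × 0.03373 = 0.1012 mol
Q = 0.1012 × 96485 = 9764 C
t = 9764 / 7.66 = 1275 s = 0.354 h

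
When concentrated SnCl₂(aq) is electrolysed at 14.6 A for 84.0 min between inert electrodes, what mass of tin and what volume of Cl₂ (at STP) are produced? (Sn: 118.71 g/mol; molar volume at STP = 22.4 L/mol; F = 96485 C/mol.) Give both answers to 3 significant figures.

45.3 g Sn; 8.54 L Cl₂

Q = 14.6 × 5040 = 73580 C; n(e⁻) = 73580 / 96485 = 0.7626 mol
Cathode: Sn²⁺ + 2e⁻ → Sn → n(Sn) = 0.7626/2 = 0.3813 mol → 45.3 g
Anode: 2Cl⁻ → Cl₂ + 2e⁻ → n(Cl₂) = 0.7626/2 = 0.3813 mol → 8.54 L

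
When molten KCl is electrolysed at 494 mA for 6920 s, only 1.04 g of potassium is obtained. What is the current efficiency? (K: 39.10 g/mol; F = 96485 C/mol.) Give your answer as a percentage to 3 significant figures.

75.1%

Q = 0.494 × 6920 = 3418 C
n(e⁻) = 3418 / 96485 = 0.03543 mol
K⁺ + e⁻ → K, so theoretical n(K) = 0.03543 mol → 1.385 g
Efficiency = 1.04 / 1.385 = 0.7509 = 75.1%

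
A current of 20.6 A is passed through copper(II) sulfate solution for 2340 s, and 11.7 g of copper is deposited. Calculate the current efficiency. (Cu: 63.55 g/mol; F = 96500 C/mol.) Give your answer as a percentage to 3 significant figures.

Q = 20.6 × 2340 = 48200 C
n(e⁻) = 48200 / 96500 = 0.4995 mol
Cu²⁺ + 2e⁻ → Cu, so theoretical n(Cu) = 0.2498 mol → 15.87 g
Efficiency = 11.7 / 15.87 = 0.7372 = 73.7%

73.7%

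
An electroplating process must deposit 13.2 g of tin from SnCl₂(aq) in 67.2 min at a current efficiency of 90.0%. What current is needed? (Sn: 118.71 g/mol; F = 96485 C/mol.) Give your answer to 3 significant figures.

n(Sn) = 13.2 / 118.71 = 0.1112 mol
Sn²⁺ + 2e⁻ → Sn, so n(e⁻) = 2 × 0.1112 = 0.2224 mol
Q = 0.2224 × 96485 / 0.900 = 23840 C
I = Q / t = 23840 / 4032 s = 5.91 A

5.91 A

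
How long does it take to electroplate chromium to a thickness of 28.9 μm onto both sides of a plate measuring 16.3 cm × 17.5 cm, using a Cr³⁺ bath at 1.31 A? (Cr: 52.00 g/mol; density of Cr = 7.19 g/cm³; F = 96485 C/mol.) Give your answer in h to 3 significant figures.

Plated area = 2 × 16.3 × 17.5 = 570.5 cm²
Volume = 570.5 × 28.9×10⁻⁴ cm = 1.649 cm³
m(Cr) = 1.649 × 7.19 = 11.86 g
n(Cr) = 11.86 / 52.00 = 0.2281 mol; n(e⁻) = 3 × 0.2281 = 0.6843 mol
Q = 0.6843 × 96485 = 66020 C
t = 66020 / 1.31 = 50400 s = 14.0 h

14.0 h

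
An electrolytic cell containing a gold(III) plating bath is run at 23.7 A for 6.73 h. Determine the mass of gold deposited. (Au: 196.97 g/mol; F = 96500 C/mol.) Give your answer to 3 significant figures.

Q = 23.7 A × 24228 s = 5.742×10^5 C
Moles of electrons = 5.742×10^5 / 96500 = 5.950 mol
Au³⁺ + 3e⁻ → Au, so n(Au) = 5.950 / 3 = 1.983 mol
m = 1.983 × 196.97 = 391 g

391 g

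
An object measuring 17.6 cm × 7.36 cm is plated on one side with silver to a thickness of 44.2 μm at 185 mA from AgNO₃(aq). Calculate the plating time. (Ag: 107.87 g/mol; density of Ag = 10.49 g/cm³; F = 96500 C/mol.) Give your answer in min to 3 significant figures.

484 min

Plated area = 17.6 × 7.36 = 129.5 cm²
Volume = 129.5 × 44.2×10⁻⁴ cm = 0.5724 cm³
m(Ag) = 0.5724 × 10.49 = 6.004 g
n(Ag) = 6.004 / 107.87 = 0.05566 mol; n(e⁻) = 0.05566 mol
Q = 0.05566 × 96500 = 5371 C
t = 5371 / 0.185 = 29030 s = 484 min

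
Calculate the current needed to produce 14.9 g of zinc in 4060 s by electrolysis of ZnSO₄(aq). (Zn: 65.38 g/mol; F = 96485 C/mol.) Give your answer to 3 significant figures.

10.8 A

n(Zn) = 14.9 / 65.38 = 0.2279 mol
Zn²⁺ + 2e⁻ → Zn, so n(e⁻) = 2 × 0.2279 = 0.4558 mol
Q = 0.4558 × 96485 = 43980 C
I = Q / t = 43980 / 4060 s = 10.8 A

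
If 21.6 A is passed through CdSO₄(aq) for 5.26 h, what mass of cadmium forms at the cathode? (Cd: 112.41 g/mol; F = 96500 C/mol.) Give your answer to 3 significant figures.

Q = 21.6 A × 18936 s = 4.090×10^5 C
n(e⁻) = 4.090×10^5 / 96500 = 4.238 mol
Cd²⁺ + 2e⁻ → Cd, so n(Cd) = 4.238 / 2 = 2.119 mol
m = 2.119 × 112.41 = 238 g

238 g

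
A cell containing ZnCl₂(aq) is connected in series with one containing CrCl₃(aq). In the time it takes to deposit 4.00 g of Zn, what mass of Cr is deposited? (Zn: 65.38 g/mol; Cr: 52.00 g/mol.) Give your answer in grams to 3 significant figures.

2.12 g

n(Zn) = 4.00 / 65.38 = 0.06118 mol
Zn²⁺ + 2e⁻ → Zn, so n(e⁻) = 2 × 0.06118 = 0.1224 mol
Same current for the same time ⇒ same n(e⁻) = 0.1224 mol in both cells.
Cr³⁺ + 3e⁻ → Cr, so n(Cr) = 0.1224 / 3 = 0.04080 mol
m(Cr) = 0.04080 × 52.00 = 2.12 g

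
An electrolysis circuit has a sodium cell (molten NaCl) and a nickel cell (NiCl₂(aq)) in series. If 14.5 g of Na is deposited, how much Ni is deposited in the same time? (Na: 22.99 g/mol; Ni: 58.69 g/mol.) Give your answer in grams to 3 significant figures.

18.5 g

n(Na) = 14.5 / 22.99 = 0.6307 mol
Na⁺ + e⁻ → Na, so n(e⁻) = 0.6307 mol
Since the cells are in series, n(e⁻) in the Ni cell is also 0.6307 mol.
Ni²⁺ + 2e⁻ → Ni, so n(Ni) = 0.6307 / 2 = 0.3154 mol
m(Ni) = 0.3154 × 58.69 = 18.5 g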